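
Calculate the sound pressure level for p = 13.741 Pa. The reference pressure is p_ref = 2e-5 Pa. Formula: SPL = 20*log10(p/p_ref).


p / p_ref = 13.741 / 2e-5 = 687050
SPL = 20 * log10(687050) = 116.74 dB


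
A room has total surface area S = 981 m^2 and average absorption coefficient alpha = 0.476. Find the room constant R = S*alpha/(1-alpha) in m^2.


R = 981 * 0.476 / (1 - 0.476) = 891.14 m^2


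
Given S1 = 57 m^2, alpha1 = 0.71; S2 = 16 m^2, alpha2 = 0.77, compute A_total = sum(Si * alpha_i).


57 * 0.71 = 40.47
16 * 0.77 = 12.32
A_total = 40.47 + 12.32 = 52.79 m^2


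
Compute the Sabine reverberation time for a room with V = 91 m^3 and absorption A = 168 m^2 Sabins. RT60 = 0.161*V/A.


RT60 = 0.161 * 91 / 168 = 0.087208 s


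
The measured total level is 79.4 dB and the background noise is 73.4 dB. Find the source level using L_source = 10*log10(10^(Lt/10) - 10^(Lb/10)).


10^(79.4/10) = 8.70964e+07
10^(73.4/10) = 2.18776e+07
Difference = 8.70964e+07 - 2.18776e+07 = 6.52188e+07
L_source = 10*log10(6.52188e+07) = 78.144 dB


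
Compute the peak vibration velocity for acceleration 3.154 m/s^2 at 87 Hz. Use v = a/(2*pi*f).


omega = 2*pi*f = 2*pi*87 = 546.637 rad/s
v = a / omega = 3.154 / 546.637 = 0.0057698 m/s


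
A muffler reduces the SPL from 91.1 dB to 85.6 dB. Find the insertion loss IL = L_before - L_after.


Insertion loss = SPL without muffler - SPL with muffler
IL = 91.1 - 85.6 = 5.5 dB


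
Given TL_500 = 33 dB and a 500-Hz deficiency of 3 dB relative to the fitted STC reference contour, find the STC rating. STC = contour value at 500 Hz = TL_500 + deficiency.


By ASTM E413, STC = value of the fitted reference contour at 500 Hz.
Contour value at 500 Hz = TL_500 + deficiency = 33 + 3 = 36
STC = 36


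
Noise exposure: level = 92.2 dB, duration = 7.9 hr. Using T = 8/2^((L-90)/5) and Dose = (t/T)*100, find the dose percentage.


T_allowed = 8 / 2^((92.2 - 90)/5) = 5.89708 hr
Dose = 7.9 / 5.89708 * 100 = 133.96 %


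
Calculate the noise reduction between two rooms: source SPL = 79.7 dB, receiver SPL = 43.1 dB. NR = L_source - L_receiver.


NR = L_source - L_receiver (difference between source and receiving room levels)
NR = 79.7 - 43.1 = 36.6 dB


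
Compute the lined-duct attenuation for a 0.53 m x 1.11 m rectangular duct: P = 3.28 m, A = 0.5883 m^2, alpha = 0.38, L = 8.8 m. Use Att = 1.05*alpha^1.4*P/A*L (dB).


alpha^1.4 = 0.38^1.4 = 0.258046
Attenuation rate = 1.05 * alpha^1.4 * P / A
= 1.05 * 0.258046 * 3.28 / 0.5883 = 1.51064 dB/m
Total Att = 1.51064 * 8.8 = 13.294 dB


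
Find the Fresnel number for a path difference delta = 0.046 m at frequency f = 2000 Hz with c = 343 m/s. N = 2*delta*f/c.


N = 2*delta*f/c = 2*delta/lambda, where lambda = c/f
lambda = 343 / 2000 = 0.1715 m
N = 2 * 0.046 / 0.1715 = 0.53644


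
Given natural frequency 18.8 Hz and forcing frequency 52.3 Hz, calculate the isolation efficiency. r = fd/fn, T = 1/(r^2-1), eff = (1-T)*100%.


r = 52.3 / 18.8 = 2.78191
r^2 - 1 = 2.78191^2 - 1 = 6.73902
T = 1/6.73902 = 0.14839
Efficiency = (1 - 0.14839)*100 = 85.161 %


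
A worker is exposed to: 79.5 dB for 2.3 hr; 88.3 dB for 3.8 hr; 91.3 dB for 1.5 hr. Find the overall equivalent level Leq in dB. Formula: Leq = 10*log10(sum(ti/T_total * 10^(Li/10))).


T_total = 2.3 + 3.8 + 1.5 = 7.6 hr
(2.3/7.6) * 10^(79.5/10) = 2.69721e+07
(3.8/7.6) * 10^(88.3/10) = 3.38041e+08
(1.5/7.6) * 10^(91.3/10) = 2.66243e+08
Sum = 2.69721e+07 + 3.38041e+08 + 2.66243e+08 = 6.31256e+08
Leq = 10*log10(6.31256e+08) = 88.002 dB


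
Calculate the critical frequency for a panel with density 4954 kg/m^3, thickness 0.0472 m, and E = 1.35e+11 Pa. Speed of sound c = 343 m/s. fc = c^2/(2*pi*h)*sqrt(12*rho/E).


12*rho/E = 12*4954/1.35e+11 = 4.40356e-07
sqrt(12*rho/E) = sqrt(4.40356e-07) = 0.000663593
c^2/(2*pi*h) = 343^2/(2*pi*0.0472) = 396704
fc = 396704 * 0.000663593 = 263.25 Hz


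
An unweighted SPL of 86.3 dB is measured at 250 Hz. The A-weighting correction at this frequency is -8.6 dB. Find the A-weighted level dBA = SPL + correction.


A-weighting table: 250 Hz -> -8.6 dB correction
SPL_A = SPL + correction = 86.3 + (-8.6) = 77.7 dBA


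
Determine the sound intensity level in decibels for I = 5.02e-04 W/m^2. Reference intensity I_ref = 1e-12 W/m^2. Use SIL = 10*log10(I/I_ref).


I / I_ref = 5.02e-04 / 1e-12 = 5.02e+08
SIL = 10 * log10(5.02e+08) = 87.007 dB


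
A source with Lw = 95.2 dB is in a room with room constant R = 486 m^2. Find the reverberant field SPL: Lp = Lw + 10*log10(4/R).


4/R = 4/486 = 0.00823045
Lp = 95.2 + 10*log10(0.00823045) = 74.354 dB


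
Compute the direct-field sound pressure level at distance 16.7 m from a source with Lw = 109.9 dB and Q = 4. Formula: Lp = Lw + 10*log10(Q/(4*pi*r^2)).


4*pi*r^2 = 4*pi*16.7^2 = 3504.64 m^2
Q / (4*pi*r^2) = 4 / 3504.64 = 0.00114134
Lp = 109.9 + 10*log10(0.00114134) = 80.474 dB


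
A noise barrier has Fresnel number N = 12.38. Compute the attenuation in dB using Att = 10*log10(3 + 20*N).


3 + 20*N = 3 + 20*12.38 = 250.6
Att = 10*log10(250.6) = 23.99 dB


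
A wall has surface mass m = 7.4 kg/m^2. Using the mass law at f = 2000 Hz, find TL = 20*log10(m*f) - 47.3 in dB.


m * f = 7.4 * 2000 = 14800
20*log10(14800) = 83.4052 dB
TL = 83.4052 - 47.3 = 36.105 dB


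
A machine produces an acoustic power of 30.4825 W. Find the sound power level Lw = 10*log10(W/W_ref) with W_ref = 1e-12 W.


W / W_ref = 30.4825 / 1e-12 = 3.04825e+13
Lw = 10 * log10(3.04825e+13) = 134.84 dB


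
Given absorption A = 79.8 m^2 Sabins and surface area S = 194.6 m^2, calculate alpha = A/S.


Absorption coefficient = absorbed power / incident power
alpha = A / S = 79.8 / 194.6 = 0.41007


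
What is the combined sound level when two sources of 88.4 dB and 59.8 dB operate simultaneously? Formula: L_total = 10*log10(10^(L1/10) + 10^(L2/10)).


10^(88.4/10) = 6.91831e+08
10^(59.8/10) = 954993
Sum = 6.91831e+08 + 954993 = 6.92786e+08
L_total = 10*log10(6.92786e+08) = 88.406 dB


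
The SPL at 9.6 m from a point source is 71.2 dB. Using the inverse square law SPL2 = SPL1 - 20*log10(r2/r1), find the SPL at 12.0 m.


r2/r1 = 12.0/9.6 = 1.25
Correction = 20*log10(1.25) = 1.9382 dB
SPL2 = 71.2 - 1.9382 = 69.262 dB


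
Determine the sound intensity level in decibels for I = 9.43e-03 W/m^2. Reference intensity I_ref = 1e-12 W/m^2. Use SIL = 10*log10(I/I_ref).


I / I_ref = 9.43e-03 / 1e-12 = 9.43e+09
SIL = 10 * log10(9.43e+09) = 99.745 dB


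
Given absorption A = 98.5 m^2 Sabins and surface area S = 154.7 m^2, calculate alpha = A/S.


Absorption coefficient = absorbed power / incident power
alpha = A / S = 98.5 / 154.7 = 0.63672


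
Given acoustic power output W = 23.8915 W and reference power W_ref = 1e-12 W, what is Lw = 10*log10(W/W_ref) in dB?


W / W_ref = 23.8915 / 1e-12 = 2.38915e+13
Lw = 10 * log10(2.38915e+13) = 133.78 dB


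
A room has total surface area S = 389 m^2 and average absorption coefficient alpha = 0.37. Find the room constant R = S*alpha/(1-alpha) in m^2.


R = 389 * 0.37 / (1 - 0.37) = 228.46 m^2


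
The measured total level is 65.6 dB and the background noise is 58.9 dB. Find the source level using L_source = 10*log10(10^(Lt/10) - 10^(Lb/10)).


10^(65.6/10) = 3.63078e+06
10^(58.9/10) = 776247
Difference = 3.63078e+06 - 776247 = 2.85453e+06
L_source = 10*log10(2.85453e+06) = 64.555 dB


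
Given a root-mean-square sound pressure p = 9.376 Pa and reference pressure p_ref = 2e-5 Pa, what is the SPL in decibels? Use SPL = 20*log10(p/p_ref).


p / p_ref = 9.376 / 2e-5 = 468800
SPL = 20 * log10(468800) = 113.42 dB


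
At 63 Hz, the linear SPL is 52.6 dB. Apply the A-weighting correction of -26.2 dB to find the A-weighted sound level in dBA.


A-weighting table: 63 Hz -> -26.2 dB correction
SPL_A = SPL + correction = 52.6 + (-26.2) = 26.4 dBA


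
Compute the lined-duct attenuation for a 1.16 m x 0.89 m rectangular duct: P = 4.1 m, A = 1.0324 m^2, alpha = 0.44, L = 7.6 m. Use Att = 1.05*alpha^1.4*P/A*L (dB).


alpha^1.4 = 0.44^1.4 = 0.316835
Attenuation rate = 1.05 * alpha^1.4 * P / A
= 1.05 * 0.316835 * 4.1 / 1.0324 = 1.32117 dB/m
Total Att = 1.32117 * 7.6 = 10.041 dB


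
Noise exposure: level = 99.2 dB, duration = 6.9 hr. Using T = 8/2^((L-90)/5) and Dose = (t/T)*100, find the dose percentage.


T_allowed = 8 / 2^((99.2 - 90)/5) = 2.23457 hr
Dose = 6.9 / 2.23457 * 100 = 308.78 %


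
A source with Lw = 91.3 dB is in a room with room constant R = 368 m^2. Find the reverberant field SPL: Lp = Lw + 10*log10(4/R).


4/R = 4/368 = 0.0108696
Lp = 91.3 + 10*log10(0.0108696) = 71.662 dB


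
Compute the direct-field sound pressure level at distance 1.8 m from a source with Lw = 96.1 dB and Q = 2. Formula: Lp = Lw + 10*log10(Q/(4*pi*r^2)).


4*pi*r^2 = 4*pi*1.8^2 = 40.715 m^2
Q / (4*pi*r^2) = 2 / 40.715 = 0.0491219
Lp = 96.1 + 10*log10(0.0491219) = 83.013 dB


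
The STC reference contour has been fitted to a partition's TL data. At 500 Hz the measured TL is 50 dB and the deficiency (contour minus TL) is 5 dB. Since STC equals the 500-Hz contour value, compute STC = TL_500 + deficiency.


By ASTM E413, STC = value of the fitted reference contour at 500 Hz.
Contour value at 500 Hz = TL_500 + deficiency = 50 + 5 = 55
STC = 55


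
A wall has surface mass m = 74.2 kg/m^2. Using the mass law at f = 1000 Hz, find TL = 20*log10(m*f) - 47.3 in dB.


m * f = 74.2 * 1000 = 74200
20*log10(74200) = 97.4081 dB
TL = 97.4081 - 47.3 = 50.108 dB


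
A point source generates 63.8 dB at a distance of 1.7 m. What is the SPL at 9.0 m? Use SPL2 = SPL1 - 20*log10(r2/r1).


r2/r1 = 9.0/1.7 = 5.29412
Correction = 20*log10(5.29412) = 14.4759 dB
SPL2 = 63.8 - 14.4759 = 49.324 dB


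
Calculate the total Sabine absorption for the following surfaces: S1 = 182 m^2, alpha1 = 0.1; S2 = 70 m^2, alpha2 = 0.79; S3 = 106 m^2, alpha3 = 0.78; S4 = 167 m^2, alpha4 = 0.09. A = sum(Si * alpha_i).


182 * 0.1 = 18.2
70 * 0.79 = 55.3
106 * 0.78 = 82.68
167 * 0.09 = 15.03
A_total = 18.2 + 55.3 + 82.68 + 15.03 = 171.21 m^2


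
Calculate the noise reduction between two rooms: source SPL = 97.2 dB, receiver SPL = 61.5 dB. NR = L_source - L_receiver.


NR = L_source - L_receiver (difference between source and receiving room levels)
NR = 97.2 - 61.5 = 35.7 dB


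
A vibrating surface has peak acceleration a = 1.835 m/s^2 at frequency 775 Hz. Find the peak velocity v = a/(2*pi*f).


omega = 2*pi*f = 2*pi*775 = 4869.47 rad/s
v = a / omega = 1.835 / 4869.47 = 0.00037684 m/s


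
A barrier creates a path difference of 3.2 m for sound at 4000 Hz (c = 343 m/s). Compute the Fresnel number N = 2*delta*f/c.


N = 2*delta*f/c = 2*delta/lambda, where lambda = c/f
lambda = 343 / 4000 = 0.08575 m
N = 2 * 3.2 / 0.08575 = 74.636


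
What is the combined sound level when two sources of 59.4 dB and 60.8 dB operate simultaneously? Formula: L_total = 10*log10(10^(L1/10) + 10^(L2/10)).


10^(59.4/10) = 870964
10^(60.8/10) = 1.20226e+06
Sum = 870964 + 1.20226e+06 = 2.07322e+06
L_total = 10*log10(2.07322e+06) = 63.166 dB


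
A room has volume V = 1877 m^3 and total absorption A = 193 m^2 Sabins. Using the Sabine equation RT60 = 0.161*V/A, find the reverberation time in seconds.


RT60 = 0.161 * 1877 / 193 = 1.5658 s


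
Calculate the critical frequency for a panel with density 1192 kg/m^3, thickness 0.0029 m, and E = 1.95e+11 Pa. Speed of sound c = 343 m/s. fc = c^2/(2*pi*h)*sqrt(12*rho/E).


12*rho/E = 12*1192/1.95e+11 = 7.33538e-08
sqrt(12*rho/E) = sqrt(7.33538e-08) = 0.000270839
c^2/(2*pi*h) = 343^2/(2*pi*0.0029) = 6.4567e+06
fc = 6.4567e+06 * 0.000270839 = 1748.7 Hz


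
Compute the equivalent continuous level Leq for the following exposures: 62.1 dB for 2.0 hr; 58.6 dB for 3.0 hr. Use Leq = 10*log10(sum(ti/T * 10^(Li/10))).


T_total = 2.0 + 3.0 = 5.0 hr
(2.0/5.0) * 10^(62.1/10) = 648724
(3.0/5.0) * 10^(58.6/10) = 434662
Sum = 648724 + 434662 = 1.08339e+06
Leq = 10*log10(1.08339e+06) = 60.348 dB


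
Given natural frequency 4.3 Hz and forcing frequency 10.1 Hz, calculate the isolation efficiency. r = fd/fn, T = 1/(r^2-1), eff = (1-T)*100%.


r = 10.1 / 4.3 = 2.34884
r^2 - 1 = 2.34884^2 - 1 = 4.51705
T = 1/4.51705 = 0.221383
Efficiency = (1 - 0.221383)*100 = 77.862 %


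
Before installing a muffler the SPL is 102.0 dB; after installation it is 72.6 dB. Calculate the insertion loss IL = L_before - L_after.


Insertion loss = SPL without muffler - SPL with muffler
IL = 102.0 - 72.6 = 29.4 dB


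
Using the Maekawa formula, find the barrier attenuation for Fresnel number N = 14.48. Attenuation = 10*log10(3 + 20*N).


3 + 20*N = 3 + 20*14.48 = 292.6
Att = 10*log10(292.6) = 24.663 dB


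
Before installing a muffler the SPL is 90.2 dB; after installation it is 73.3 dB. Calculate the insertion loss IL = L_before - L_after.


Insertion loss = SPL without muffler - SPL with muffler
IL = 90.2 - 73.3 = 16.9 dB


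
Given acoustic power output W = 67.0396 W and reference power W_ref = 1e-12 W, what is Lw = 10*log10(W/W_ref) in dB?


W / W_ref = 67.0396 / 1e-12 = 6.70396e+13
Lw = 10 * log10(6.70396e+13) = 138.26 dB


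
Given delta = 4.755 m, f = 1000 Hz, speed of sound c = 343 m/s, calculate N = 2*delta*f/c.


N = 2*delta*f/c = 2*delta/lambda, where lambda = c/f
lambda = 343 / 1000 = 0.343 m
N = 2 * 4.755 / 0.343 = 27.726


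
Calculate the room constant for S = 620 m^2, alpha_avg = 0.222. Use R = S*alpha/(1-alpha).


R = 620 * 0.222 / (1 - 0.222) = 176.92 m^2


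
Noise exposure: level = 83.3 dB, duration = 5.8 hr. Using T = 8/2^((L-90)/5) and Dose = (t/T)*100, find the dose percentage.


T_allowed = 8 / 2^((83.3 - 90)/5) = 20.2521 hr
Dose = 5.8 / 20.2521 * 100 = 28.639 %


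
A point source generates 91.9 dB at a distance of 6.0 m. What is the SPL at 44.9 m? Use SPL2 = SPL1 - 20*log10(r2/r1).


r2/r1 = 44.9/6.0 = 7.48333
Correction = 20*log10(7.48333) = 17.4819 dB
SPL2 = 91.9 - 17.4819 = 74.418 dB


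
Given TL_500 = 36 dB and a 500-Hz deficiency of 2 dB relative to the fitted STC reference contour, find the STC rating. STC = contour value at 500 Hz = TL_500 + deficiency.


By ASTM E413, STC = value of the fitted reference contour at 500 Hz.
Contour value at 500 Hz = TL_500 + deficiency = 36 + 2 = 38
STC = 38


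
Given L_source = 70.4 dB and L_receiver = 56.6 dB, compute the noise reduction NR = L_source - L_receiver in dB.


NR = L_source - L_receiver (difference between source and receiving room levels)
NR = 70.4 - 56.6 = 13.8 dB


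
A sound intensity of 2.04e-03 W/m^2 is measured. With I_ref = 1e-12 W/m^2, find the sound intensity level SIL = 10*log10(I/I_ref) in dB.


I / I_ref = 2.04e-03 / 1e-12 = 2.04e+09
SIL = 10 * log10(2.04e+09) = 93.096 dB


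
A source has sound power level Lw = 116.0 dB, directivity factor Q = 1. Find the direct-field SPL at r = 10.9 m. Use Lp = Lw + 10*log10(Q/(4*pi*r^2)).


4*pi*r^2 = 4*pi*10.9^2 = 1493.01 m^2
Q / (4*pi*r^2) = 1 / 1493.01 = 0.000669788
Lp = 116.0 + 10*log10(0.000669788) = 84.259 dB


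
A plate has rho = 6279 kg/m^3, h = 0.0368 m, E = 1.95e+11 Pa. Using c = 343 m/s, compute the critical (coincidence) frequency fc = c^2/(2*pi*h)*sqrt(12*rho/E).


12*rho/E = 12*6279/1.95e+11 = 3.864e-07
sqrt(12*rho/E) = sqrt(3.864e-07) = 0.000621611
c^2/(2*pi*h) = 343^2/(2*pi*0.0368) = 508816
fc = 508816 * 0.000621611 = 316.29 Hz


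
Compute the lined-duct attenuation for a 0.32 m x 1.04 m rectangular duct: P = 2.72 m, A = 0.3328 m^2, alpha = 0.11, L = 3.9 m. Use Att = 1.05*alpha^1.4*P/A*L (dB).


alpha^1.4 = 0.11^1.4 = 0.0454935
Attenuation rate = 1.05 * alpha^1.4 * P / A
= 1.05 * 0.0454935 * 2.72 / 0.3328 = 0.390413 dB/m
Total Att = 0.390413 * 3.9 = 1.5226 dB


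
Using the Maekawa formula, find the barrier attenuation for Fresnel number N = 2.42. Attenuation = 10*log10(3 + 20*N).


3 + 20*N = 3 + 20*2.42 = 51.4
Att = 10*log10(51.4) = 17.11 dB


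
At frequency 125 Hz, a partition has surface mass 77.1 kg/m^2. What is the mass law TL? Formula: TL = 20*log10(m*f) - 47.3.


m * f = 77.1 * 125 = 9637.5
20*log10(9637.5) = 79.6793 dB
TL = 79.6793 - 47.3 = 32.379 dB


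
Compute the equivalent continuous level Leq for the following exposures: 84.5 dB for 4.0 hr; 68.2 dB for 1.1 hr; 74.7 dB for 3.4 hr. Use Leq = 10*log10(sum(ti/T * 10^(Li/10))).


T_total = 4.0 + 1.1 + 3.4 = 8.5 hr
(4.0/8.5) * 10^(84.5/10) = 1.3263e+08
(1.1/8.5) * 10^(68.2/10) = 855015
(3.4/8.5) * 10^(74.7/10) = 1.18048e+07
Sum = 1.3263e+08 + 855015 + 1.18048e+07 = 1.4529e+08
Leq = 10*log10(1.4529e+08) = 81.622 dB


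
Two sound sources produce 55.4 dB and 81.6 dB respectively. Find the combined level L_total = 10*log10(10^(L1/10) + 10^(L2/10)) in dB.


10^(55.4/10) = 346737
10^(81.6/10) = 1.44544e+08
Sum = 346737 + 1.44544e+08 = 1.44891e+08
L_total = 10*log10(1.44891e+08) = 81.61 dB


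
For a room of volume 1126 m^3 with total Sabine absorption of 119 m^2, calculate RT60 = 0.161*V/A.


RT60 = 0.161 * 1126 / 119 = 1.5234 s


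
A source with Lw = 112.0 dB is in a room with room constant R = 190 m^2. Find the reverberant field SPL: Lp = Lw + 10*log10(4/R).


4/R = 4/190 = 0.0210526
Lp = 112.0 + 10*log10(0.0210526) = 95.233 dB


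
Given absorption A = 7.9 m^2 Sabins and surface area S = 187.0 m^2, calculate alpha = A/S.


Absorption coefficient = absorbed power / incident power
alpha = A / S = 7.9 / 187.0 = 0.042246


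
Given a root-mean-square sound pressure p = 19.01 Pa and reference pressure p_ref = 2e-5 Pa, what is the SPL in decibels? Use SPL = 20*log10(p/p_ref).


p / p_ref = 19.01 / 2e-5 = 950500
SPL = 20 * log10(950500) = 119.56 dB


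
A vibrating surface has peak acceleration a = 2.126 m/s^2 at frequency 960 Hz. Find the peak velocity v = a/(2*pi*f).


omega = 2*pi*f = 2*pi*960 = 6031.86 rad/s
v = a / omega = 2.126 / 6031.86 = 0.00035246 m/s


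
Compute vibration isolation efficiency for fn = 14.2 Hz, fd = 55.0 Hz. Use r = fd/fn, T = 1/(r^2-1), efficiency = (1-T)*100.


r = 55.0 / 14.2 = 3.87324
r^2 - 1 = 3.87324^2 - 1 = 14.002
T = 1/14.002 = 0.0714184
Efficiency = (1 - 0.0714184)*100 = 92.858 %


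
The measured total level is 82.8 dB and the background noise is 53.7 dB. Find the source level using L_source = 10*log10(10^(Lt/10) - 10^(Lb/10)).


10^(82.8/10) = 1.90546e+08
10^(53.7/10) = 234423
Difference = 1.90546e+08 - 234423 = 1.90312e+08
L_source = 10*log10(1.90312e+08) = 82.795 dB


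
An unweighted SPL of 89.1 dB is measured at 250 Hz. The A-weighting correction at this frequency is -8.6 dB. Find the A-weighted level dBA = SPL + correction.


A-weighting table: 250 Hz -> -8.6 dB correction
SPL_A = SPL + correction = 89.1 + (-8.6) = 80.5 dBA


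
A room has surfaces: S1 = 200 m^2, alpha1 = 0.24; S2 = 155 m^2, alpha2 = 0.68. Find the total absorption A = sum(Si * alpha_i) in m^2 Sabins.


200 * 0.24 = 48
155 * 0.68 = 105.4
A_total = 48 + 105.4 = 153.4 m^2


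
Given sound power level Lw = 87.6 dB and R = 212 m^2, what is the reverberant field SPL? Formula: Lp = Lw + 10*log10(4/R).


4/R = 4/212 = 0.0188679
Lp = 87.6 + 10*log10(0.0188679) = 70.357 dB


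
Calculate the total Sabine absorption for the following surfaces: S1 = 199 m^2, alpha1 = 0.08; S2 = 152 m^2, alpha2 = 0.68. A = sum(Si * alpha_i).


199 * 0.08 = 15.92
152 * 0.68 = 103.36
A_total = 15.92 + 103.36 = 119.28 m^2


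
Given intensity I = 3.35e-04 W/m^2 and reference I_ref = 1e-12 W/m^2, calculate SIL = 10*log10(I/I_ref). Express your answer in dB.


I / I_ref = 3.35e-04 / 1e-12 = 3.35e+08
SIL = 10 * log10(3.35e+08) = 85.25 dB


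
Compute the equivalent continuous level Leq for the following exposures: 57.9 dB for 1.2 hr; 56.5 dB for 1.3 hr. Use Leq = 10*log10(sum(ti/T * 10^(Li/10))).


T_total = 1.2 + 1.3 = 2.5 hr
(1.2/2.5) * 10^(57.9/10) = 295966
(1.3/2.5) * 10^(56.5/10) = 232275
Sum = 295966 + 232275 = 528241
Leq = 10*log10(528241) = 57.228 dB


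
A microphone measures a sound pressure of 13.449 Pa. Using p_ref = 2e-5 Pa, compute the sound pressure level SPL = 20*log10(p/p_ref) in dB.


p / p_ref = 13.449 / 2e-5 = 672450
SPL = 20 * log10(672450) = 116.55 dB


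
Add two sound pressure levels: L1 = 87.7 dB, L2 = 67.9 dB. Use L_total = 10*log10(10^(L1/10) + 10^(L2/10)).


10^(87.7/10) = 5.88844e+08
10^(67.9/10) = 6.16595e+06
Sum = 5.88844e+08 + 6.16595e+06 = 5.9501e+08
L_total = 10*log10(5.9501e+08) = 87.745 dB


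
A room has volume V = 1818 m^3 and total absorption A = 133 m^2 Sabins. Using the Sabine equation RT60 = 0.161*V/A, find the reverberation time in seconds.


RT60 = 0.161 * 1818 / 133 = 2.2007 s


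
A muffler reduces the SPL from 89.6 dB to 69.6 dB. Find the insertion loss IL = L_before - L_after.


Insertion loss = SPL without muffler - SPL with muffler
IL = 89.6 - 69.6 = 20 dB


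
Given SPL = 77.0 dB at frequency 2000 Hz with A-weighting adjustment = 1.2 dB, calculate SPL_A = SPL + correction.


A-weighting table: 2000 Hz -> 1.2 dB correction
SPL_A = SPL + correction = 77.0 + (1.2) = 78.2 dBA


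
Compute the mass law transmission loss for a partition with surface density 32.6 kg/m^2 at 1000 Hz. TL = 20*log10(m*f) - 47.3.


m * f = 32.6 * 1000 = 32600
20*log10(32600) = 90.2644 dB
TL = 90.2644 - 47.3 = 42.964 dB


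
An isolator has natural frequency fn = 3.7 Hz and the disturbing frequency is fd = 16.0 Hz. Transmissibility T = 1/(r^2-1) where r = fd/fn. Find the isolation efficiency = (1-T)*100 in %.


r = 16.0 / 3.7 = 4.32432
r^2 - 1 = 4.32432^2 - 1 = 17.6997
T = 1/17.6997 = 0.0564981
Efficiency = (1 - 0.0564981)*100 = 94.35 %


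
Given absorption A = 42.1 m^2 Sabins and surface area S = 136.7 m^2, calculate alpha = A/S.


Absorption coefficient = absorbed power / incident power
alpha = A / S = 42.1 / 136.7 = 0.30797


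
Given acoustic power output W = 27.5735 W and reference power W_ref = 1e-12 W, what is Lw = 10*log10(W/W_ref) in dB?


W / W_ref = 27.5735 / 1e-12 = 2.75735e+13
Lw = 10 * log10(2.75735e+13) = 134.4 dB


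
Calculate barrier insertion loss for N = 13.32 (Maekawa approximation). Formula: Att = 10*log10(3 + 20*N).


3 + 20*N = 3 + 20*13.32 = 269.4
Att = 10*log10(269.4) = 24.304 dB


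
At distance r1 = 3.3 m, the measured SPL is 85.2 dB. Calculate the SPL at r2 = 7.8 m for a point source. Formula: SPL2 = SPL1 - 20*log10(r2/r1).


r2/r1 = 7.8/3.3 = 2.36364
Correction = 20*log10(2.36364) = 7.47163 dB
SPL2 = 85.2 - 7.47163 = 77.728 dB


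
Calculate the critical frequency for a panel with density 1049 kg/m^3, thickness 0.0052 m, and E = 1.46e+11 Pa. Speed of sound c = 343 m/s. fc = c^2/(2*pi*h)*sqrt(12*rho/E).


12*rho/E = 12*1049/1.46e+11 = 8.62192e-08
sqrt(12*rho/E) = sqrt(8.62192e-08) = 0.000293631
c^2/(2*pi*h) = 343^2/(2*pi*0.0052) = 3.60085e+06
fc = 3.60085e+06 * 0.000293631 = 1057.3 Hz


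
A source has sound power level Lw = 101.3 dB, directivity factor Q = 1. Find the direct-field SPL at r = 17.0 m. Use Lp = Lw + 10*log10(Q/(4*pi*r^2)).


4*pi*r^2 = 4*pi*17.0^2 = 3631.68 m^2
Q / (4*pi*r^2) = 1 / 3631.68 = 0.000275355
Lp = 101.3 + 10*log10(0.000275355) = 65.699 dB


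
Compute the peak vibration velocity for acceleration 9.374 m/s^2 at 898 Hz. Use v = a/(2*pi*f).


omega = 2*pi*f = 2*pi*898 = 5642.3 rad/s
v = a / omega = 9.374 / 5642.3 = 0.0016614 m/s


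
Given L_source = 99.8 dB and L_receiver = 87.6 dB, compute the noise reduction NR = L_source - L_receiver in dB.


NR = L_source - L_receiver (difference between source and receiving room levels)
NR = 99.8 - 87.6 = 12.2 dB


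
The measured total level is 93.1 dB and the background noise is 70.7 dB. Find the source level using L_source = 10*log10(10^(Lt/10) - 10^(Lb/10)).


10^(93.1/10) = 2.04174e+09
10^(70.7/10) = 1.1749e+07
Difference = 2.04174e+09 - 1.1749e+07 = 2.02999e+09
L_source = 10*log10(2.02999e+09) = 93.075 dB


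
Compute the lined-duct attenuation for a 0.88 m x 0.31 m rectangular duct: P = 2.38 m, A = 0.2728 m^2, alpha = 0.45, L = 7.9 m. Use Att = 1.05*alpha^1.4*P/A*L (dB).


alpha^1.4 = 0.45^1.4 = 0.326962
Attenuation rate = 1.05 * alpha^1.4 * P / A
= 1.05 * 0.326962 * 2.38 / 0.2728 = 2.99515 dB/m
Total Att = 2.99515 * 7.9 = 23.662 dB


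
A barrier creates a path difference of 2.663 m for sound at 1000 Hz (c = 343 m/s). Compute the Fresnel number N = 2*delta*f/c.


N = 2*delta*f/c = 2*delta/lambda, where lambda = c/f
lambda = 343 / 1000 = 0.343 m
N = 2 * 2.663 / 0.343 = 15.528


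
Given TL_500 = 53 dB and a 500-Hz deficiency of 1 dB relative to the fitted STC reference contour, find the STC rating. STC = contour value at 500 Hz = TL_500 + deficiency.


By ASTM E413, STC = value of the fitted reference contour at 500 Hz.
Contour value at 500 Hz = TL_500 + deficiency = 53 + 1 = 54
STC = 54


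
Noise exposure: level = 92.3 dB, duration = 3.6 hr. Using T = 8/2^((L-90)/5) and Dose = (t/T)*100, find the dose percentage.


T_allowed = 8 / 2^((92.3 - 90)/5) = 5.81589 hr
Dose = 3.6 / 5.81589 * 100 = 61.899 %


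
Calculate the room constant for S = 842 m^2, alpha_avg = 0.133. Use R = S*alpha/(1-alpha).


R = 842 * 0.133 / (1 - 0.133) = 129.16 m^2


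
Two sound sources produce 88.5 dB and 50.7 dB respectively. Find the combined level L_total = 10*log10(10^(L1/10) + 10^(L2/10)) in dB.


10^(88.5/10) = 7.07946e+08
10^(50.7/10) = 117490
Sum = 7.07946e+08 + 117490 = 7.08063e+08
L_total = 10*log10(7.08063e+08) = 88.501 dB


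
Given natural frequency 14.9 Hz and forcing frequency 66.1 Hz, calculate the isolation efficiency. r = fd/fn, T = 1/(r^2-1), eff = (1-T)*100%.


r = 66.1 / 14.9 = 4.43624
r^2 - 1 = 4.43624^2 - 1 = 18.6802
T = 1/18.6802 = 0.0535326
Efficiency = (1 - 0.0535326)*100 = 94.647 %


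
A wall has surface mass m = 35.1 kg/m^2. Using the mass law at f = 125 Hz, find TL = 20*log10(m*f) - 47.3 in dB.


m * f = 35.1 * 125 = 4387.5
20*log10(4387.5) = 72.8443 dB
TL = 72.8443 - 47.3 = 25.544 dB


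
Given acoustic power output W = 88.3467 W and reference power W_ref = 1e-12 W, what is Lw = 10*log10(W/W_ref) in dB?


W / W_ref = 88.3467 / 1e-12 = 8.83467e+13
Lw = 10 * log10(8.83467e+13) = 139.46 dB


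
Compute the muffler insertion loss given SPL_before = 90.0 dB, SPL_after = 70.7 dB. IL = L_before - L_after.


Insertion loss = SPL without muffler - SPL with muffler
IL = 90.0 - 70.7 = 19.3 dB


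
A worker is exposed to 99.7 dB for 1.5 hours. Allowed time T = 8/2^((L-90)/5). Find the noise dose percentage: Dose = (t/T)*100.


T_allowed = 8 / 2^((99.7 - 90)/5) = 2.08493 hr
Dose = 1.5 / 2.08493 * 100 = 71.945 %


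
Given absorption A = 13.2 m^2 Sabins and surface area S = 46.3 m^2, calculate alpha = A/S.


Absorption coefficient = absorbed power / incident power
alpha = A / S = 13.2 / 46.3 = 0.2851


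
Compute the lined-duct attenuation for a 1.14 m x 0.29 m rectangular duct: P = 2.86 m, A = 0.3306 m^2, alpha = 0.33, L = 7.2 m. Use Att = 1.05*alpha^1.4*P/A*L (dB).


alpha^1.4 = 0.33^1.4 = 0.211797
Attenuation rate = 1.05 * alpha^1.4 * P / A
= 1.05 * 0.211797 * 2.86 / 0.3306 = 1.92385 dB/m
Total Att = 1.92385 * 7.2 = 13.852 dB


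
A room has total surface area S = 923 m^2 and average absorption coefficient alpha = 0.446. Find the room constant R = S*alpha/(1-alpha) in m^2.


R = 923 * 0.446 / (1 - 0.446) = 743.06 m^2


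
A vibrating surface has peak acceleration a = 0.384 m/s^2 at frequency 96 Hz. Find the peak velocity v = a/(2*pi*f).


omega = 2*pi*f = 2*pi*96 = 603.186 rad/s
v = a / omega = 0.384 / 603.186 = 0.00063662 m/s


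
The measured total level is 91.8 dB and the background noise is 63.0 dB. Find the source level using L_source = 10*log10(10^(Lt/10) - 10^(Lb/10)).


10^(91.8/10) = 1.51356e+09
10^(63.0/10) = 1.99526e+06
Difference = 1.51356e+09 - 1.99526e+06 = 1.51156e+09
L_source = 10*log10(1.51156e+09) = 91.794 dB


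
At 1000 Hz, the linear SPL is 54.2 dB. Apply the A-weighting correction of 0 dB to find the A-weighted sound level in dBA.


A-weighting table: 1000 Hz -> 0 dB correction
SPL_A = SPL + correction = 54.2 + (0) = 54.2 dBA


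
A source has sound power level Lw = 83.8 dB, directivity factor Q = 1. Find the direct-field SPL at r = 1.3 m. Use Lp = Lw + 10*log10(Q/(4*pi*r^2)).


4*pi*r^2 = 4*pi*1.3^2 = 21.2372 m^2
Q / (4*pi*r^2) = 1 / 21.2372 = 0.0470872
Lp = 83.8 + 10*log10(0.0470872) = 70.529 dB


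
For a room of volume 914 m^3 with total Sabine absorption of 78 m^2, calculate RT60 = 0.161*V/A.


RT60 = 0.161 * 914 / 78 = 1.8866 s


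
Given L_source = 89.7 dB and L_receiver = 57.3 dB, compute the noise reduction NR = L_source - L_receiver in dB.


NR = L_source - L_receiver (difference between source and receiving room levels)
NR = 89.7 - 57.3 = 32.4 dB


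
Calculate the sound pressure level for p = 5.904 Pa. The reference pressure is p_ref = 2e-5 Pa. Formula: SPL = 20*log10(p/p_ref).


p / p_ref = 5.904 / 2e-5 = 295200
SPL = 20 * log10(295200) = 109.4 dB


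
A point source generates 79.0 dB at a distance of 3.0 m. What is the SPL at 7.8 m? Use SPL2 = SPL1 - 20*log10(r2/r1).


r2/r1 = 7.8/3.0 = 2.6
Correction = 20*log10(2.6) = 8.29947 dB
SPL2 = 79.0 - 8.29947 = 70.701 dB


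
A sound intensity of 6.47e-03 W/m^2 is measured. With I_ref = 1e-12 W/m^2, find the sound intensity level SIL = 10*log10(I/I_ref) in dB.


I / I_ref = 6.47e-03 / 1e-12 = 6.47e+09
SIL = 10 * log10(6.47e+09) = 98.109 dB


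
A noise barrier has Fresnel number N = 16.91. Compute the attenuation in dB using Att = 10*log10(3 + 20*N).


3 + 20*N = 3 + 20*16.91 = 341.2
Att = 10*log10(341.2) = 25.33 dB


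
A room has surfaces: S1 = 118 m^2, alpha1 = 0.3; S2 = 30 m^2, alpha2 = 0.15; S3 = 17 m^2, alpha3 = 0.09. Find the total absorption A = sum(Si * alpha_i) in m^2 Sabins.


118 * 0.3 = 35.4
30 * 0.15 = 4.5
17 * 0.09 = 1.53
A_total = 35.4 + 4.5 + 1.53 = 41.43 m^2


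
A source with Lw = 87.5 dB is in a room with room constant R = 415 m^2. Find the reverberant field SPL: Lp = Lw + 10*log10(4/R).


4/R = 4/415 = 0.00963855
Lp = 87.5 + 10*log10(0.00963855) = 67.34 dB


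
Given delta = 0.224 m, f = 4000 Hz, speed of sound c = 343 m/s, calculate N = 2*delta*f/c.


N = 2*delta*f/c = 2*delta/lambda, where lambda = c/f
lambda = 343 / 4000 = 0.08575 m
N = 2 * 0.224 / 0.08575 = 5.2245


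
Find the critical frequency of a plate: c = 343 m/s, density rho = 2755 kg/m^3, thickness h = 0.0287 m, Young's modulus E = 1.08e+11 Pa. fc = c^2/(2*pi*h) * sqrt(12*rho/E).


12*rho/E = 12*2755/1.08e+11 = 3.06111e-07
sqrt(12*rho/E) = sqrt(3.06111e-07) = 0.000553273
c^2/(2*pi*h) = 343^2/(2*pi*0.0287) = 652419
fc = 652419 * 0.000553273 = 360.97 Hz


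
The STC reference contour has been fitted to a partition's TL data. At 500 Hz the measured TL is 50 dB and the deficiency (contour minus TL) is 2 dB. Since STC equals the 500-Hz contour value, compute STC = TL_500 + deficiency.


By ASTM E413, STC = value of the fitted reference contour at 500 Hz.
Contour value at 500 Hz = TL_500 + deficiency = 50 + 2 = 52
STC = 52


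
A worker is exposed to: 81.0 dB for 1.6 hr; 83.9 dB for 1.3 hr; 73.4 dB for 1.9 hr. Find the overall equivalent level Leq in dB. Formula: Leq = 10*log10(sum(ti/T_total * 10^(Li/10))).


T_total = 1.6 + 1.3 + 1.9 = 4.8 hr
(1.6/4.8) * 10^(81.0/10) = 4.19642e+07
(1.3/4.8) * 10^(83.9/10) = 6.64817e+07
(1.9/4.8) * 10^(73.4/10) = 8.65989e+06
Sum = 4.19642e+07 + 6.64817e+07 + 8.65989e+06 = 1.17106e+08
Leq = 10*log10(1.17106e+08) = 80.686 dB


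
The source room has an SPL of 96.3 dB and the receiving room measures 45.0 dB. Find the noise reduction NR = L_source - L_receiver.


NR = L_source - L_receiver (difference between source and receiving room levels)
NR = 96.3 - 45.0 = 51.3 dB


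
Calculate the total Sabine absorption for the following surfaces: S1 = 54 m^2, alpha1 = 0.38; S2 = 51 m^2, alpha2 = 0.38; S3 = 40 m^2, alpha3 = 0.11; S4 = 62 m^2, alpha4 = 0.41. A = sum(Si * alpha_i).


54 * 0.38 = 20.52
51 * 0.38 = 19.38
40 * 0.11 = 4.4
62 * 0.41 = 25.42
A_total = 20.52 + 19.38 + 4.4 + 25.42 = 69.72 m^2


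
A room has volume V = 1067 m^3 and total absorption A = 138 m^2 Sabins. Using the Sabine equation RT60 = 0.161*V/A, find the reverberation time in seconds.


RT60 = 0.161 * 1067 / 138 = 1.2448 s


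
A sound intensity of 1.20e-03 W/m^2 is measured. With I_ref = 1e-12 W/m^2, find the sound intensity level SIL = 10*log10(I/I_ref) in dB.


I / I_ref = 1.20e-03 / 1e-12 = 1.2e+09
SIL = 10 * log10(1.2e+09) = 90.792 dB


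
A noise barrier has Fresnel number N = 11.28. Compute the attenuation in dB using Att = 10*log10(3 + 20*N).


3 + 20*N = 3 + 20*11.28 = 228.6
Att = 10*log10(228.6) = 23.591 dB


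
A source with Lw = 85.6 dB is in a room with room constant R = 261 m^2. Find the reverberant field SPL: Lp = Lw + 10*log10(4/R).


4/R = 4/261 = 0.0153257
Lp = 85.6 + 10*log10(0.0153257) = 67.454 dB


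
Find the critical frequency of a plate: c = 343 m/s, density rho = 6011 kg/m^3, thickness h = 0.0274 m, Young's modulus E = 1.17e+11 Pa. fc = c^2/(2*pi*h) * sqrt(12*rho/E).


12*rho/E = 12*6011/1.17e+11 = 6.16513e-07
sqrt(12*rho/E) = sqrt(6.16513e-07) = 0.000785183
c^2/(2*pi*h) = 343^2/(2*pi*0.0274) = 683373
fc = 683373 * 0.000785183 = 536.57 Hz


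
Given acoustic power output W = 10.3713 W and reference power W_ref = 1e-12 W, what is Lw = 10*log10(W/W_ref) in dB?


W / W_ref = 10.3713 / 1e-12 = 1.03713e+13
Lw = 10 * log10(1.03713e+13) = 130.16 dB


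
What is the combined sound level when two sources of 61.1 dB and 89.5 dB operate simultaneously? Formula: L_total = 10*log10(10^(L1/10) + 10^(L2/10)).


10^(61.1/10) = 1.28825e+06
10^(89.5/10) = 8.91251e+08
Sum = 1.28825e+06 + 8.91251e+08 = 8.92539e+08
L_total = 10*log10(8.92539e+08) = 89.506 dB


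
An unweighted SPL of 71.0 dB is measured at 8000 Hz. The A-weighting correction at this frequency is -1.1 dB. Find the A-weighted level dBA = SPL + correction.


A-weighting table: 8000 Hz -> -1.1 dB correction
SPL_A = SPL + correction = 71.0 + (-1.1) = 69.9 dBA


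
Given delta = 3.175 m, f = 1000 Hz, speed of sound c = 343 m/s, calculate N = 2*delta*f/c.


N = 2*delta*f/c = 2*delta/lambda, where lambda = c/f
lambda = 343 / 1000 = 0.343 m
N = 2 * 3.175 / 0.343 = 18.513


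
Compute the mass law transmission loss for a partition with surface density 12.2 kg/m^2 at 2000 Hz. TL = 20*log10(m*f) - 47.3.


m * f = 12.2 * 2000 = 24400
20*log10(24400) = 87.7478 dB
TL = 87.7478 - 47.3 = 40.448 dB


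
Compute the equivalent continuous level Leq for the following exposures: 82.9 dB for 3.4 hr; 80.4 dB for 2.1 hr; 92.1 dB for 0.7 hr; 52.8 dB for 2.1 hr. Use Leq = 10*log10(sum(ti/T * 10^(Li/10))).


T_total = 3.4 + 2.1 + 0.7 + 2.1 = 8.3 hr
(3.4/8.3) * 10^(82.9/10) = 7.98732e+07
(2.1/8.3) * 10^(80.4/10) = 2.77422e+07
(0.7/8.3) * 10^(92.1/10) = 1.36779e+08
(2.1/8.3) * 10^(52.8/10) = 48210.5
Sum = 7.98732e+07 + 2.77422e+07 + 1.36779e+08 + 48210.5 = 2.44443e+08
Leq = 10*log10(2.44443e+08) = 83.882 dB


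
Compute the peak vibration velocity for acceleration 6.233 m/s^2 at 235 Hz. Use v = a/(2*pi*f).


omega = 2*pi*f = 2*pi*235 = 1476.55 rad/s
v = a / omega = 6.233 / 1476.55 = 0.0042213 m/s


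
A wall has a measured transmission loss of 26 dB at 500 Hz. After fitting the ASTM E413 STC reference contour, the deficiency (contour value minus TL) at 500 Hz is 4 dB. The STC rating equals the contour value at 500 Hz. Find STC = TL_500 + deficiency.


By ASTM E413, STC = value of the fitted reference contour at 500 Hz.
Contour value at 500 Hz = TL_500 + deficiency = 26 + 4 = 30
STC = 30


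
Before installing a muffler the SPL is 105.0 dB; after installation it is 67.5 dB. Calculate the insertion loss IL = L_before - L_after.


Insertion loss = SPL without muffler - SPL with muffler
IL = 105.0 - 67.5 = 37.5 dB


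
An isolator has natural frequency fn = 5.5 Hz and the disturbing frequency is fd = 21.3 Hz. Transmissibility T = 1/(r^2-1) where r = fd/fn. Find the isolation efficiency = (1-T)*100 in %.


r = 21.3 / 5.5 = 3.87273
r^2 - 1 = 3.87273^2 - 1 = 13.998
T = 1/13.998 = 0.0714388
Efficiency = (1 - 0.0714388)*100 = 92.856 %


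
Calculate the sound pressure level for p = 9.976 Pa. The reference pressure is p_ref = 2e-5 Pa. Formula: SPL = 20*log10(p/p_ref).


p / p_ref = 9.976 / 2e-5 = 498800
SPL = 20 * log10(498800) = 113.96 dB


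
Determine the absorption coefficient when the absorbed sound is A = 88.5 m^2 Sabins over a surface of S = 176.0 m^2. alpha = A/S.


Absorption coefficient = absorbed power / incident power
alpha = A / S = 88.5 / 176.0 = 0.50284


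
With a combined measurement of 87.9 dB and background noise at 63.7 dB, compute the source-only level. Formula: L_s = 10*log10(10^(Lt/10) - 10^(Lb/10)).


10^(87.9/10) = 6.16595e+08
10^(63.7/10) = 2.34423e+06
Difference = 6.16595e+08 - 2.34423e+06 = 6.14251e+08
L_source = 10*log10(6.14251e+08) = 87.883 dB


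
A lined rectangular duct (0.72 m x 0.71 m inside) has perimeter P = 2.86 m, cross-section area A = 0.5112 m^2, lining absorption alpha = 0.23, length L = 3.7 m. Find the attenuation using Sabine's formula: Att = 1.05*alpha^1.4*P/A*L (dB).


alpha^1.4 = 0.23^1.4 = 0.127767
Attenuation rate = 1.05 * alpha^1.4 * P / A
= 1.05 * 0.127767 * 2.86 / 0.5112 = 0.750556 dB/m
Total Att = 0.750556 * 3.7 = 2.7771 dB


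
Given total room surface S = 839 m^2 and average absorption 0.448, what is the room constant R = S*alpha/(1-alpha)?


R = 839 * 0.448 / (1 - 0.448) = 680.93 m^2


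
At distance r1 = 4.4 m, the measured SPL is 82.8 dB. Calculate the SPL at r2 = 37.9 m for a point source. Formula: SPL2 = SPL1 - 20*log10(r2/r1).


r2/r1 = 37.9/4.4 = 8.61364
Correction = 20*log10(8.61364) = 18.7037 dB
SPL2 = 82.8 - 18.7037 = 64.096 dB


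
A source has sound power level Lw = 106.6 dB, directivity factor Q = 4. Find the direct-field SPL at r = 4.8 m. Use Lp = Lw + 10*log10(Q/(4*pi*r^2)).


4*pi*r^2 = 4*pi*4.8^2 = 289.529 m^2
Q / (4*pi*r^2) = 4 / 289.529 = 0.0138155
Lp = 106.6 + 10*log10(0.0138155) = 88.004 dB


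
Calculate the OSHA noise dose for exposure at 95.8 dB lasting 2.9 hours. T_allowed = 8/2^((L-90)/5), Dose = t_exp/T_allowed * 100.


T_allowed = 8 / 2^((95.8 - 90)/5) = 3.5801 hr
Dose = 2.9 / 3.5801 * 100 = 81.003 %


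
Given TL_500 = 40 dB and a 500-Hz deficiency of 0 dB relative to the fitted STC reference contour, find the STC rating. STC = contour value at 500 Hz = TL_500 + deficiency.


By ASTM E413, STC = value of the fitted reference contour at 500 Hz.
Contour value at 500 Hz = TL_500 + deficiency = 40 + 0 = 40
STC = 40


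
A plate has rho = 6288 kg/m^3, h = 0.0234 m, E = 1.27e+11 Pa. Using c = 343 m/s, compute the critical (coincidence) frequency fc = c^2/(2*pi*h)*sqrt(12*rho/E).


12*rho/E = 12*6288/1.27e+11 = 5.94142e-07
sqrt(12*rho/E) = sqrt(5.94142e-07) = 0.000770806
c^2/(2*pi*h) = 343^2/(2*pi*0.0234) = 800189
fc = 800189 * 0.000770806 = 616.79 Hz


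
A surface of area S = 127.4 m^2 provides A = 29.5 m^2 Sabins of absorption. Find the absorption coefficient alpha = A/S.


Absorption coefficient = absorbed power / incident power
alpha = A / S = 29.5 / 127.4 = 0.23155


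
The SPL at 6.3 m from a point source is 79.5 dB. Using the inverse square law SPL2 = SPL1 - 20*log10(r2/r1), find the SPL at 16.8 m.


r2/r1 = 16.8/6.3 = 2.66667
Correction = 20*log10(2.66667) = 8.51939 dB
SPL2 = 79.5 - 8.51939 = 70.981 dB


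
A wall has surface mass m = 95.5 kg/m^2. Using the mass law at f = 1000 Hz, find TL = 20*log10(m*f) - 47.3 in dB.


m * f = 95.5 * 1000 = 95500
20*log10(95500) = 99.6001 dB
TL = 99.6001 - 47.3 = 52.3 dB


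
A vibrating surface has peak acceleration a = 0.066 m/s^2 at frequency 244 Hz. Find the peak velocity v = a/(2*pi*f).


omega = 2*pi*f = 2*pi*244 = 1533.1 rad/s
v = a / omega = 0.066 / 1533.1 = 4.305e-05 m/s
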